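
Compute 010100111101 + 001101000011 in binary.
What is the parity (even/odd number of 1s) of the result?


010100111101 = 1341
001101000011 = 835
Sum = 2176 = 100010000000
1s count = 2

even parity (2 ones in 100010000000)


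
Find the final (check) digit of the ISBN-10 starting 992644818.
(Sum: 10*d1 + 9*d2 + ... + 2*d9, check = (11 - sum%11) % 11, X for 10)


Weighted sum: 324
324 mod 11 = 5

Check digit: 6


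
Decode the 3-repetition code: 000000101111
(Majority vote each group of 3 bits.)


Groups: 000, 000, 101, 111
Majority votes: 0011

0011


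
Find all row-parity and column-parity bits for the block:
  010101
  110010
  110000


Row parities: 110
Column parities: 010111

Row P: 110, Col P: 010111, Corner: 0


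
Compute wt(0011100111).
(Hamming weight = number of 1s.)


Counting 1s in 0011100111

6


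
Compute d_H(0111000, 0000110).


XOR: 0111110
Count of 1s: 5

5


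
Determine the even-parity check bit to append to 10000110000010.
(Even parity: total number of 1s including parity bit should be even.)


Number of 1s in data: 4
Parity bit: 0

0


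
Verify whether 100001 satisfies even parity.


Number of 1s: 2

Yes, parity is correct (2 ones)


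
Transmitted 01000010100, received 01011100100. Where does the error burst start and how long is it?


XOR: 00011110000

Burst at position 3, length 4


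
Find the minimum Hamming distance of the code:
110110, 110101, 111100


Comparing all pairs, minimum distance: 2
Can detect 1 errors, correct 0 errors

2


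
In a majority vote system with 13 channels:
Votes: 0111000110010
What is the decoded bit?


Ones: 6 out of 13
Threshold: 7

0 (6/13 voted 1)


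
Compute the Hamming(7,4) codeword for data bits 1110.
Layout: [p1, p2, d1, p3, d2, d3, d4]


Parity bits: p1=0, p2=0, p3=0

0010110


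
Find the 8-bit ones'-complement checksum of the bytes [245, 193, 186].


Sum = 624 mod 256 = 112
Complement = 143

143


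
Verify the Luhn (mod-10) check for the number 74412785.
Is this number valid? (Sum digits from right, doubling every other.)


Luhn sum = 41
41 mod 10 = 1

Invalid (Luhn sum mod 10 = 1)


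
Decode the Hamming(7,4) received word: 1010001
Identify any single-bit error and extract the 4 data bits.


Syndrome = 5: error at position 5

Data: 1101 (corrected bit 5)


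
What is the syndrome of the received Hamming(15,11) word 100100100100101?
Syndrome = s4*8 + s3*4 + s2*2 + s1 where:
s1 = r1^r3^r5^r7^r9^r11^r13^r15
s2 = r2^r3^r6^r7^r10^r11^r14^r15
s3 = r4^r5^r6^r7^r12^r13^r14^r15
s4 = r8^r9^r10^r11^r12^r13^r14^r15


s1=0, s2=1, s3=0, s4=1

Syndrome = 10 (error at position 10)


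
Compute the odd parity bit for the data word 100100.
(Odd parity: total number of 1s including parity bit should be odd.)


Number of 1s in data: 2
Parity bit: 1

1


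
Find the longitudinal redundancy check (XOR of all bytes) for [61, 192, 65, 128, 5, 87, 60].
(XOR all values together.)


XOR chain: 61 ^ 192 ^ 65 ^ 128 ^ 5 ^ 87 ^ 60 = 82

82


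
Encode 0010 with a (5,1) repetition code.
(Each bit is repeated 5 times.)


Each bit -> 5 copies

00000000001111100000


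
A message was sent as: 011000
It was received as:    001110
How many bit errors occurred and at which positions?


XOR: 010110

3 error(s) at position(s): 1, 3, 4


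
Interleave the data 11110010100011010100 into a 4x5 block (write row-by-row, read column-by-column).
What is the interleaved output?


Matrix:
  11110
  01010
  00110
  10100
Read columns: 10011100101111100000

10011100101111100000


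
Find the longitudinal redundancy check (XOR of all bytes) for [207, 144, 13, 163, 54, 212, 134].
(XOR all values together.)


XOR chain: 207 ^ 144 ^ 13 ^ 163 ^ 54 ^ 212 ^ 134 = 149

149


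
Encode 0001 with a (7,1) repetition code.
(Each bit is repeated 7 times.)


Each bit -> 7 copies

0000000000000000000001111111


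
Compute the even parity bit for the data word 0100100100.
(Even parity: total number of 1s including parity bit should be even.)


Number of 1s in data: 3
Parity bit: 1

1


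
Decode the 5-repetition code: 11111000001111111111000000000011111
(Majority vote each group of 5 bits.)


Groups: 11111, 00000, 11111, 11111, 00000, 00000, 11111
Majority votes: 1011001

1011001


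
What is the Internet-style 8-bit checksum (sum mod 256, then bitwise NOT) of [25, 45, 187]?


Sum = 257 mod 256 = 1
Complement = 254

254


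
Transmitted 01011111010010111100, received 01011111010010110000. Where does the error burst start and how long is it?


XOR: 00000000000000001100

Burst at position 16, length 2


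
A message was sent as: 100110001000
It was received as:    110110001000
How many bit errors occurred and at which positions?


XOR: 010000000000

1 error(s) at position(s): 1


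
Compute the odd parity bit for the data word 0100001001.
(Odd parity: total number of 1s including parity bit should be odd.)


Number of 1s in data: 3
Parity bit: 0

0


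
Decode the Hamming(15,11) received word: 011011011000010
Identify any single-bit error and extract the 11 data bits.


Syndrome = 13: error at position 13

Data: 11101000110 (corrected bit 13)


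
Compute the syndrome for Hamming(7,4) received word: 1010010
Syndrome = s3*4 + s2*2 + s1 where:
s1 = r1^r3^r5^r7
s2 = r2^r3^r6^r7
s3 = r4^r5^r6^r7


s1=0, s2=0, s3=1

Syndrome = 4 (error at position 4)


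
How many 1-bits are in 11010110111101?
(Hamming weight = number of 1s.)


Counting 1s in 11010110111101

10


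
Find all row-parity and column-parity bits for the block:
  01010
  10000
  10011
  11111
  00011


Row parities: 01110
Column parities: 10101

Row P: 01110, Col P: 10101, Corner: 1


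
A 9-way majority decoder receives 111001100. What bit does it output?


Ones: 5 out of 9
Threshold: 5

1 (5/9 voted 1)


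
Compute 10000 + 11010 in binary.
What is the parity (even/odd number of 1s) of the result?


10000 = 16
11010 = 26
Sum = 42 = 101010
1s count = 3

odd parity (3 ones in 101010)


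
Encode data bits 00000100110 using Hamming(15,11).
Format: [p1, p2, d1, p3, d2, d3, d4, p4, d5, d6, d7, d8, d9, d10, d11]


Parity bits: p1=1, p2=0, p3=0, p4=1

100000010100110


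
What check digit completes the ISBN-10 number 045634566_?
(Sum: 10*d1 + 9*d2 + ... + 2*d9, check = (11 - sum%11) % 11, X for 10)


Weighted sum: 206
206 mod 11 = 8

Check digit: 3


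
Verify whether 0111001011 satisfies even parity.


Number of 1s: 6

Yes, parity is correct (6 ones)


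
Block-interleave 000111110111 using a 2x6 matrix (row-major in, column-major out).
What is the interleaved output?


Matrix:
  000111
  110111
Read columns: 010100111111

010100111111


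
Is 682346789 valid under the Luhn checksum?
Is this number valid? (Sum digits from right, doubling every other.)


Luhn sum = 51
51 mod 10 = 1

Invalid (Luhn sum mod 10 = 1)


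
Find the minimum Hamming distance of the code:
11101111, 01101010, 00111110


Comparing all pairs, minimum distance: 3
Can detect 2 errors, correct 1 errors

3


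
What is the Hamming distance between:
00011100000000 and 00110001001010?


XOR: 00101101001010
Count of 1s: 6

6


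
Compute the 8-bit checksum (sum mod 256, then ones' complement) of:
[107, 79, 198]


Sum = 384 mod 256 = 128
Complement = 127

127


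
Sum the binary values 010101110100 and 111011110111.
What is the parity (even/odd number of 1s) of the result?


010101110100 = 1396
111011110111 = 3831
Sum = 5227 = 1010001101011
1s count = 7

odd parity (7 ones in 1010001101011)


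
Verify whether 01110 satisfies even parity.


Number of 1s: 3

No, parity error (3 ones)


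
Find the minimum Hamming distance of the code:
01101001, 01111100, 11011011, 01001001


Comparing all pairs, minimum distance: 1
Can detect 0 errors, correct 0 errors

1


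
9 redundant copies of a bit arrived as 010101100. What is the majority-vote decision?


Ones: 4 out of 9
Threshold: 5

0 (4/9 voted 1)


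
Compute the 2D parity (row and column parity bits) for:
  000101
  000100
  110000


Row parities: 010
Column parities: 110001

Row P: 010, Col P: 110001, Corner: 1


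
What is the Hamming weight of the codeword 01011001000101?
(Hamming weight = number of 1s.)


Counting 1s in 01011001000101

6


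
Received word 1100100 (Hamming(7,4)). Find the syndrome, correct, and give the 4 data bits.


Syndrome = 6: error at position 6

Data: 0110 (corrected bit 6)


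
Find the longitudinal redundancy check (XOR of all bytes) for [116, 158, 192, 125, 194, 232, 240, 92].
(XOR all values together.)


XOR chain: 116 ^ 158 ^ 192 ^ 125 ^ 194 ^ 232 ^ 240 ^ 92 = 209

209


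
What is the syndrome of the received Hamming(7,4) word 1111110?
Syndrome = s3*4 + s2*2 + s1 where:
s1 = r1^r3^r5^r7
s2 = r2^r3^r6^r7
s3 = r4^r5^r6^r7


s1=1, s2=1, s3=1

Syndrome = 7 (error at position 7)


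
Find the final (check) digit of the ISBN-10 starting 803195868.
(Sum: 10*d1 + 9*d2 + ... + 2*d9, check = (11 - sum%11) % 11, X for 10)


Weighted sum: 256
256 mod 11 = 3

Check digit: 8


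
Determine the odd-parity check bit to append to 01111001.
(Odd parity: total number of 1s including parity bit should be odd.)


Number of 1s in data: 5
Parity bit: 0

0


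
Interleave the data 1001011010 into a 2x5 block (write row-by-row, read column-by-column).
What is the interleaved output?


Matrix:
  10010
  11010
Read columns: 1101001100

1101001100


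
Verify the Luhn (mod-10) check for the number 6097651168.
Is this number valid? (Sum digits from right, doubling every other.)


Luhn sum = 41
41 mod 10 = 1

Invalid (Luhn sum mod 10 = 1)


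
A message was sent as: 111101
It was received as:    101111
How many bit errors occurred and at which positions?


XOR: 010010

2 error(s) at position(s): 1, 4


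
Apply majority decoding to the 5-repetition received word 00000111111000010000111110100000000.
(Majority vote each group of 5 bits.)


Groups: 00000, 11111, 10000, 10000, 11111, 01000, 00000
Majority votes: 0100100

0100100


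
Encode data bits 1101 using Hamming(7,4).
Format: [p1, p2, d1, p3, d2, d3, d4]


Parity bits: p1=1, p2=0, p3=0

1010101


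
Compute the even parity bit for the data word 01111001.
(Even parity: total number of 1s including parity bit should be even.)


Number of 1s in data: 5
Parity bit: 1

1


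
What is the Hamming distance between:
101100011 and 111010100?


XOR: 010110111
Count of 1s: 6

6


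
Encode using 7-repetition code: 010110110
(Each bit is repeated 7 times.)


Each bit -> 7 copies

000000011111110000000111111111111110000000111111111111110000000


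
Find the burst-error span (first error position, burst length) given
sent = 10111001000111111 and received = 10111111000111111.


XOR: 00000110000000000

Burst at position 5, length 2


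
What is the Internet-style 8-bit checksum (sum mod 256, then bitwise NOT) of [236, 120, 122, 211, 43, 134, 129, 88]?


Sum = 1083 mod 256 = 59
Complement = 196

196


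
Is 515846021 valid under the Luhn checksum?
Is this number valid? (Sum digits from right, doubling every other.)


Luhn sum = 31
31 mod 10 = 1

Invalid (Luhn sum mod 10 = 1)


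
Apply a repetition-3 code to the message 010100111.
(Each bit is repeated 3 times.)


Each bit -> 3 copies

000111000111000000111111111


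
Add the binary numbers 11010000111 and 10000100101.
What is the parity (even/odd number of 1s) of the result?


11010000111 = 1671
10000100101 = 1061
Sum = 2732 = 101010101100
1s count = 6

even parity (6 ones in 101010101100)


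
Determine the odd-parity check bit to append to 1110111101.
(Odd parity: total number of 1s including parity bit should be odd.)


Number of 1s in data: 8
Parity bit: 1

1


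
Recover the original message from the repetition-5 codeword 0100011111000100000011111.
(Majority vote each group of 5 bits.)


Groups: 01000, 11111, 00010, 00000, 11111
Majority votes: 01001

01001


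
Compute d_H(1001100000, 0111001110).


XOR: 1110101110
Count of 1s: 7

7


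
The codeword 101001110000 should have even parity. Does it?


Number of 1s: 5

No, parity error (5 ones)


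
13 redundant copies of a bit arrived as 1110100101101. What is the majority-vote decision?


Ones: 8 out of 13
Threshold: 7

1 (8/13 voted 1)


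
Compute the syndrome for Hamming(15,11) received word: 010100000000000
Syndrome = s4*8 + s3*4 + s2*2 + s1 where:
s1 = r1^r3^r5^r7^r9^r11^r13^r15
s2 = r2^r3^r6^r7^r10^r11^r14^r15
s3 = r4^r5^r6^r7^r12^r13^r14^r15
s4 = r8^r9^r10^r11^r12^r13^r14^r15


s1=0, s2=1, s3=1, s4=0

Syndrome = 6 (error at position 6)


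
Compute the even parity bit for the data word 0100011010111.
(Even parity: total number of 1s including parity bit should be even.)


Number of 1s in data: 7
Parity bit: 1

1


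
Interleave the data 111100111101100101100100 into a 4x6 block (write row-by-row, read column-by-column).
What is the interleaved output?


Matrix:
  111100
  111101
  100101
  100100
Read columns: 111111001100111100000110

111111001100111100000110


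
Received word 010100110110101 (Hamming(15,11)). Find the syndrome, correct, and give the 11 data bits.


Syndrome = 10: error at position 10

Data: 00010010101 (corrected bit 10)


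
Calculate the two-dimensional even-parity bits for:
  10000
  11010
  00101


Row parities: 110
Column parities: 01111

Row P: 110, Col P: 01111, Corner: 0


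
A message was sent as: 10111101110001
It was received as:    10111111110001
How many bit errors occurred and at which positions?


XOR: 00000010000000

1 error(s) at position(s): 6


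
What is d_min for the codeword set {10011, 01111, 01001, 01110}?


Comparing all pairs, minimum distance: 1
Can detect 0 errors, correct 0 errors

1


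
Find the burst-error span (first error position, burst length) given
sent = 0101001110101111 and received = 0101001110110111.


XOR: 0000000000011000

Burst at position 11, length 2


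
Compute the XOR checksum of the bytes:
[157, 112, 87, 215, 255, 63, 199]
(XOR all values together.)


XOR chain: 157 ^ 112 ^ 87 ^ 215 ^ 255 ^ 63 ^ 199 = 106

106


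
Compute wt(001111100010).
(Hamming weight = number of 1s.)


Counting 1s in 001111100010

6


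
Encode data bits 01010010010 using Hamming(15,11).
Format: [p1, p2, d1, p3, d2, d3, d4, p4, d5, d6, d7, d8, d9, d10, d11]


Parity bits: p1=1, p2=1, p3=1, p4=0

110110100010010


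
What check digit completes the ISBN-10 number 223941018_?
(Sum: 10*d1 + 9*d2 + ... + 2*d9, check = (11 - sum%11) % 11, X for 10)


Weighted sum: 173
173 mod 11 = 8

Check digit: 3


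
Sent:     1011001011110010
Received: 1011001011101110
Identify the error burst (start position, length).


XOR: 0000000000011100

Burst at position 11, length 3


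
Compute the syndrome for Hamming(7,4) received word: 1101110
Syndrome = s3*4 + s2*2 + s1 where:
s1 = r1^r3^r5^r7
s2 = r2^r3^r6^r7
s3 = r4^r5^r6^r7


s1=0, s2=0, s3=1

Syndrome = 4 (error at position 4)


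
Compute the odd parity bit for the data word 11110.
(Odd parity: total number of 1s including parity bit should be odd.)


Number of 1s in data: 4
Parity bit: 1

1


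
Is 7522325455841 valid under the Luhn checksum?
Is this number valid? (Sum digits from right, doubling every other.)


Luhn sum = 57
57 mod 10 = 7

Invalid (Luhn sum mod 10 = 7)


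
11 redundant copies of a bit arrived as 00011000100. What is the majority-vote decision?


Ones: 3 out of 11
Threshold: 6

0 (3/11 voted 1)


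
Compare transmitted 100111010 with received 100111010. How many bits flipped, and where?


XOR: 000000000

0 errors (received matches sent)


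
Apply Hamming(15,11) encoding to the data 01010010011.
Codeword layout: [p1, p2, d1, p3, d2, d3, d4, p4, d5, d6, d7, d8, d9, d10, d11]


Parity bits: p1=0, p2=0, p3=0, p4=1

000010110010011


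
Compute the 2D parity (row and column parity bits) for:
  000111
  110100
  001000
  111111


Row parities: 1110
Column parities: 000100

Row P: 1110, Col P: 000100, Corner: 1


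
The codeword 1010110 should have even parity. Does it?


Number of 1s: 4

Yes, parity is correct (4 ones)


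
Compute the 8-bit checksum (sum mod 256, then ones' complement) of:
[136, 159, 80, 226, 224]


Sum = 825 mod 256 = 57
Complement = 198

198


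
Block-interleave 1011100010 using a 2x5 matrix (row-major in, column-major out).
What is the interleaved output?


Matrix:
  10111
  00010
Read columns: 1000101110

1000101110


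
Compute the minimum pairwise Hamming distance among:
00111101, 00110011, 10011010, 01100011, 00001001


Comparing all pairs, minimum distance: 2
Can detect 1 errors, correct 0 errors

2


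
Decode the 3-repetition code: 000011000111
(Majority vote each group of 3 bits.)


Groups: 000, 011, 000, 111
Majority votes: 0101

0101


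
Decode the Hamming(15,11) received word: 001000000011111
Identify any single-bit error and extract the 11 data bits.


Syndrome = 8: error at position 8

Data: 10000011111 (corrected bit 8)


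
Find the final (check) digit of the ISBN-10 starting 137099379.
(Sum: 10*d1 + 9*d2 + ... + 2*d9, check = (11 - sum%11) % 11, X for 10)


Weighted sum: 243
243 mod 11 = 1

Check digit: X


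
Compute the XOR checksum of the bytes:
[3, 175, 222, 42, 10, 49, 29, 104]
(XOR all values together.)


XOR chain: 3 ^ 175 ^ 222 ^ 42 ^ 10 ^ 49 ^ 29 ^ 104 = 22

22


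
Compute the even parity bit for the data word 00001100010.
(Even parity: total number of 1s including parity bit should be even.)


Number of 1s in data: 3
Parity bit: 1

1


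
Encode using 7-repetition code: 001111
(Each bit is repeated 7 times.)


Each bit -> 7 copies

000000000000001111111111111111111111111111


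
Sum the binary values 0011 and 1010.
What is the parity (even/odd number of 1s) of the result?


0011 = 3
1010 = 10
Sum = 13 = 1101
1s count = 3

odd parity (3 ones in 1101)


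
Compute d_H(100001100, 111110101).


XOR: 011111001
Count of 1s: 6

6


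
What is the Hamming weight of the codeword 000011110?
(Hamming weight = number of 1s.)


Counting 1s in 000011110

4


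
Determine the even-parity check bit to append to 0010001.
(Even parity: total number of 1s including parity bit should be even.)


Number of 1s in data: 2
Parity bit: 0

0


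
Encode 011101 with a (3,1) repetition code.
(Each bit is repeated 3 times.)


Each bit -> 3 copies

000111111111000111


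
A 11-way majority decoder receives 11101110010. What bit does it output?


Ones: 7 out of 11
Threshold: 6

1 (7/11 voted 1)


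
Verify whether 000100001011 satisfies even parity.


Number of 1s: 4

Yes, parity is correct (4 ones)


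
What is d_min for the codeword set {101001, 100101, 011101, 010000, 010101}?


Comparing all pairs, minimum distance: 1
Can detect 0 errors, correct 0 errors

1


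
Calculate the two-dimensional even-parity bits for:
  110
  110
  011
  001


Row parities: 0001
Column parities: 010

Row P: 0001, Col P: 010, Corner: 1


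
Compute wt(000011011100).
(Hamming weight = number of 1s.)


Counting 1s in 000011011100

5


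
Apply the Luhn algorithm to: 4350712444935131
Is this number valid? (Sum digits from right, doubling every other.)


Luhn sum = 59
59 mod 10 = 9

Invalid (Luhn sum mod 10 = 9)


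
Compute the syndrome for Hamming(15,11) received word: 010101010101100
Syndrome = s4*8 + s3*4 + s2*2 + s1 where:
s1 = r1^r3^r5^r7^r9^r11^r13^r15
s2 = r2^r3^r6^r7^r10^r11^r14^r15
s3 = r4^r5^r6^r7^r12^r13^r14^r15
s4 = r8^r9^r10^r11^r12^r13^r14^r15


s1=1, s2=1, s3=0, s4=0

Syndrome = 3 (error at position 3)


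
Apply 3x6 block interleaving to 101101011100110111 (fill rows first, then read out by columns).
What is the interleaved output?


Matrix:
  101101
  011100
  110111
Read columns: 101011110111001101

101011110111001101


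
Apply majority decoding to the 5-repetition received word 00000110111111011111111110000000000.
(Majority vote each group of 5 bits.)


Groups: 00000, 11011, 11110, 11111, 11111, 00000, 00000
Majority votes: 0111100

0111100


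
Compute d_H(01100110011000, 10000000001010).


XOR: 11100110010010
Count of 1s: 7

7


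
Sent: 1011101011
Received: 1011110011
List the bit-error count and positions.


XOR: 0000011000

2 error(s) at position(s): 5, 6


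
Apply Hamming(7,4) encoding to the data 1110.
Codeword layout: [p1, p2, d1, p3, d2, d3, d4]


Parity bits: p1=0, p2=0, p3=0

0010110


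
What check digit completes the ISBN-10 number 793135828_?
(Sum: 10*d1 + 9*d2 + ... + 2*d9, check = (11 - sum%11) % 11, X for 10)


Weighted sum: 279
279 mod 11 = 4

Check digit: 7


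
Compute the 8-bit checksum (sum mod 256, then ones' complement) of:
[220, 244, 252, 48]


Sum = 764 mod 256 = 252
Complement = 3

3


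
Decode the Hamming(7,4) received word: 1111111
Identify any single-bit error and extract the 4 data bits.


Syndrome = 0: no error detected

Data: 1111 (no errors)


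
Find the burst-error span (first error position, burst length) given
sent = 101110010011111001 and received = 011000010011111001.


XOR: 110110000000000000

Burst at position 0, length 5


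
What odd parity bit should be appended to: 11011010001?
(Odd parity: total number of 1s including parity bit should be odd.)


Number of 1s in data: 6
Parity bit: 1

1


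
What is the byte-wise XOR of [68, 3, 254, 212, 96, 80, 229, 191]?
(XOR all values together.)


XOR chain: 68 ^ 3 ^ 254 ^ 212 ^ 96 ^ 80 ^ 229 ^ 191 = 7

7


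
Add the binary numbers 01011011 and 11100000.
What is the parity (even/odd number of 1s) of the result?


01011011 = 91
11100000 = 224
Sum = 315 = 100111011
1s count = 6

even parity (6 ones in 100111011)


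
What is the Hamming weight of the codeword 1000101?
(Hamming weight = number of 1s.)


Counting 1s in 1000101

3


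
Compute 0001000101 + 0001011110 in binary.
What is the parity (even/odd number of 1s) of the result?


0001000101 = 69
0001011110 = 94
Sum = 163 = 10100011
1s count = 4

even parity (4 ones in 10100011)


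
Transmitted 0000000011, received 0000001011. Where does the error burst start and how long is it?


XOR: 0000001000

Burst at position 6, length 1


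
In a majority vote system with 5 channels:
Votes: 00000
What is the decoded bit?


Ones: 0 out of 5
Threshold: 3

0 (0/5 voted 1)


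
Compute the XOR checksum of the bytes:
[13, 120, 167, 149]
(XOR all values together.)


XOR chain: 13 ^ 120 ^ 167 ^ 149 = 71

71


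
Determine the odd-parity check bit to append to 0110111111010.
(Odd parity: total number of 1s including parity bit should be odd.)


Number of 1s in data: 9
Parity bit: 0

0


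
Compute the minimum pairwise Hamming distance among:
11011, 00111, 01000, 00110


Comparing all pairs, minimum distance: 1
Can detect 0 errors, correct 0 errors

1


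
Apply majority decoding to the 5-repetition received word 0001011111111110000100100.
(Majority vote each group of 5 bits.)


Groups: 00010, 11111, 11111, 00001, 00100
Majority votes: 01100

01100


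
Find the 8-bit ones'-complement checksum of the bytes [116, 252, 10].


Sum = 378 mod 256 = 122
Complement = 133

133


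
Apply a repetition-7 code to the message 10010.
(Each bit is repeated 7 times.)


Each bit -> 7 copies

11111110000000000000011111110000000


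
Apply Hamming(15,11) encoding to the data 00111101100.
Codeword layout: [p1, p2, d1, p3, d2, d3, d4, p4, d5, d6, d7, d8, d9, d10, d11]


Parity bits: p1=1, p2=1, p3=0, p4=0

110001101101100


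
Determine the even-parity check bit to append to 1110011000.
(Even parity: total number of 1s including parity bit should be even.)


Number of 1s in data: 5
Parity bit: 1

1


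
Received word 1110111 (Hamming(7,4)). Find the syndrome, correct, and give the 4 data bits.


Syndrome = 4: error at position 4

Data: 1111 (corrected bit 4)


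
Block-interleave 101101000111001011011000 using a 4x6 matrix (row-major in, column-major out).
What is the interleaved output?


Matrix:
  101101
  000111
  001011
  011000
Read columns: 100000011011110001101110

100000011011110001101110


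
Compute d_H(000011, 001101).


XOR: 001110
Count of 1s: 3

3


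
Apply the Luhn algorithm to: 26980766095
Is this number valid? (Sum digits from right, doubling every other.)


Luhn sum = 49
49 mod 10 = 9

Invalid (Luhn sum mod 10 = 9)


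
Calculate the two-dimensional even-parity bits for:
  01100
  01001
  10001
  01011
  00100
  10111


Row parities: 000110
Column parities: 01100

Row P: 000110, Col P: 01100, Corner: 0


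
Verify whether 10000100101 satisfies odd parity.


Number of 1s: 4

No, parity error (4 ones)


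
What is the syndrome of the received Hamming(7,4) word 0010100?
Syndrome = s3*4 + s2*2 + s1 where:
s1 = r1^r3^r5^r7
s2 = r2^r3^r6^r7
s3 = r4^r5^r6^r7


s1=0, s2=1, s3=1

Syndrome = 6 (error at position 6)


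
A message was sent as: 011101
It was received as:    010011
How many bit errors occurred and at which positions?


XOR: 001110

3 error(s) at position(s): 2, 3, 4


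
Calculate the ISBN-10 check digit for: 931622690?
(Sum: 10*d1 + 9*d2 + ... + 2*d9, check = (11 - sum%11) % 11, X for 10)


Weighted sum: 240
240 mod 11 = 9

Check digit: 2


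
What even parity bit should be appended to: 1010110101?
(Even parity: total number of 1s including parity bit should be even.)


Number of 1s in data: 6
Parity bit: 0

0


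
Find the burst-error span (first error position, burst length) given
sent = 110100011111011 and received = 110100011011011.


XOR: 000000000100000

Burst at position 9, length 1


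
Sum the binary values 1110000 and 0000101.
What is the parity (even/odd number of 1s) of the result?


1110000 = 112
0000101 = 5
Sum = 117 = 1110101
1s count = 5

odd parity (5 ones in 1110101)


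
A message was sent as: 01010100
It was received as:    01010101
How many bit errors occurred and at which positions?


XOR: 00000001

1 error(s) at position(s): 7


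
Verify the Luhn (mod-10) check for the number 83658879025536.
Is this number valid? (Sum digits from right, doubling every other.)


Luhn sum = 67
67 mod 10 = 7

Invalid (Luhn sum mod 10 = 7)


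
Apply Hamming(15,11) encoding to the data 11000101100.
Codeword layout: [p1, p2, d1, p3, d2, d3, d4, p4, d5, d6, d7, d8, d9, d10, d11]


Parity bits: p1=1, p2=0, p3=1, p4=1

101110010101100


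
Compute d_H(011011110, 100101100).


XOR: 111110010
Count of 1s: 6

6


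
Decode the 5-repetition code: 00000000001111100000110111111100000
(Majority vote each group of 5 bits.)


Groups: 00000, 00000, 11111, 00000, 11011, 11111, 00000
Majority votes: 0010110

0010110


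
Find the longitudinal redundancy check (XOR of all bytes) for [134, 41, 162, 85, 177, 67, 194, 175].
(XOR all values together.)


XOR chain: 134 ^ 41 ^ 162 ^ 85 ^ 177 ^ 67 ^ 194 ^ 175 = 199

199


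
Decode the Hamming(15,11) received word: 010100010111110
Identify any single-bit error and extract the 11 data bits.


Syndrome = 0: no error detected

Data: 00000111110 (no errors)


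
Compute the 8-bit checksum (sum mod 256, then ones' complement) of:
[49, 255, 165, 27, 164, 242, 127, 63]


Sum = 1092 mod 256 = 68
Complement = 187

187


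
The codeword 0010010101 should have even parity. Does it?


Number of 1s: 4

Yes, parity is correct (4 ones)


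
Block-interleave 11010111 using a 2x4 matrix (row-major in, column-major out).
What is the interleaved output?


Matrix:
  1101
  0111
Read columns: 10110111

10110111


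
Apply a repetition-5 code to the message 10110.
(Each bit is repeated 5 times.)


Each bit -> 5 copies

1111100000111111111100000


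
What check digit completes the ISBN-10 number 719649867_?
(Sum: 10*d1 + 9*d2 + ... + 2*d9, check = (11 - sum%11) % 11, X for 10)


Weighted sum: 326
326 mod 11 = 7

Check digit: 4


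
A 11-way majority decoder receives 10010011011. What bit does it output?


Ones: 6 out of 11
Threshold: 6

1 (6/11 voted 1)


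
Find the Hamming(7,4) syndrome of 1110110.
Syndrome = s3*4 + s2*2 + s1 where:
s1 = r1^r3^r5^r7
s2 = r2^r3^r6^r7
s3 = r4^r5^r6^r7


s1=1, s2=1, s3=0

Syndrome = 3 (error at position 3)


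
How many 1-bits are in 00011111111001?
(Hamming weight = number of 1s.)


Counting 1s in 00011111111001

9


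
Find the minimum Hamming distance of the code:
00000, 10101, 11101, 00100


Comparing all pairs, minimum distance: 1
Can detect 0 errors, correct 0 errors

1


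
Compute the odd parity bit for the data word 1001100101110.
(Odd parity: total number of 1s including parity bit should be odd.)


Number of 1s in data: 7
Parity bit: 0

0


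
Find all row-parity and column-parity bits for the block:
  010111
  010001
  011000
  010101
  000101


Row parities: 00010
Column parities: 001110

Row P: 00010, Col P: 001110, Corner: 1


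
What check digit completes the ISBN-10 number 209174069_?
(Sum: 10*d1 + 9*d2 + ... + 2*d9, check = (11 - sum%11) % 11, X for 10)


Weighted sum: 197
197 mod 11 = 10

Check digit: 1


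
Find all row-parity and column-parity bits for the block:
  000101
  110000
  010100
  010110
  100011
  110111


Row parities: 000111
Column parities: 100011

Row P: 000111, Col P: 100011, Corner: 1


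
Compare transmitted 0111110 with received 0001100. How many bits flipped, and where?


XOR: 0110010

3 error(s) at position(s): 1, 2, 5


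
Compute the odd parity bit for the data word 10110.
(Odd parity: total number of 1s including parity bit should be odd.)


Number of 1s in data: 3
Parity bit: 0

0


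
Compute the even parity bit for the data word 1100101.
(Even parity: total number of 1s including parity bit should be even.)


Number of 1s in data: 4
Parity bit: 0

0


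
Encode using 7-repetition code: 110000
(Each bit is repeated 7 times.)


Each bit -> 7 copies

111111111111110000000000000000000000000000


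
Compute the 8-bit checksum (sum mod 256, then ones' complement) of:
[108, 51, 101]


Sum = 260 mod 256 = 4
Complement = 251

251


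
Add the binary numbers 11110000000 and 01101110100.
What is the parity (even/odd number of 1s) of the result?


11110000000 = 1920
01101110100 = 884
Sum = 2804 = 101011110100
1s count = 7

odd parity (7 ones in 101011110100)


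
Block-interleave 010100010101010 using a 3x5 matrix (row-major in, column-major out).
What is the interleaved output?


Matrix:
  01010
  00101
  01010
Read columns: 000101010101010

000101010101010


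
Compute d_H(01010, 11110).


XOR: 10100
Count of 1s: 2

2


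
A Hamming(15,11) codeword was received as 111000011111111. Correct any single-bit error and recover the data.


Syndrome = 0: no error detected

Data: 10001111111 (no errors)


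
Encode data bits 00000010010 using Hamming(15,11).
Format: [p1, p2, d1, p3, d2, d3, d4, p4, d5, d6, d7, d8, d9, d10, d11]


Parity bits: p1=1, p2=0, p3=1, p4=0

100100000010010


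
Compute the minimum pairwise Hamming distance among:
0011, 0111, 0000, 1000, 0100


Comparing all pairs, minimum distance: 1
Can detect 0 errors, correct 0 errors

1


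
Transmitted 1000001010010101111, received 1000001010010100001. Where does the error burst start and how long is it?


XOR: 0000000000000001110

Burst at position 15, length 3


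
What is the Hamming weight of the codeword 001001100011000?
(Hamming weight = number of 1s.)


Counting 1s in 001001100011000

5


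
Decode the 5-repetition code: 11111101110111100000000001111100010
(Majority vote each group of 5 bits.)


Groups: 11111, 10111, 01111, 00000, 00000, 11111, 00010
Majority votes: 1110010

1110010


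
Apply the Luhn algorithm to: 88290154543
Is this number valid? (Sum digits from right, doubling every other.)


Luhn sum = 57
57 mod 10 = 7

Invalid (Luhn sum mod 10 = 7)


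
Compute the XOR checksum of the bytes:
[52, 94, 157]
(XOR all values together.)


XOR chain: 52 ^ 94 ^ 157 = 247

247


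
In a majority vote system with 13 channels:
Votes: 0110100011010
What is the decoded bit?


Ones: 6 out of 13
Threshold: 7

0 (6/13 voted 1)


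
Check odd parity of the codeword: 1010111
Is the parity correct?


Number of 1s: 5

Yes, parity is correct (5 ones)


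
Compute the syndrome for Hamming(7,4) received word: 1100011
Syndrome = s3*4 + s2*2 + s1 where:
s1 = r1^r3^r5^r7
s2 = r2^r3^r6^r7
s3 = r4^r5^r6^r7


s1=0, s2=1, s3=0

Syndrome = 2 (error at position 2)


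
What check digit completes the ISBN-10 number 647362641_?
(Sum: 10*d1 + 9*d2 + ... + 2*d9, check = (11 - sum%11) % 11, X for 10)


Weighted sum: 257
257 mod 11 = 4

Check digit: 7


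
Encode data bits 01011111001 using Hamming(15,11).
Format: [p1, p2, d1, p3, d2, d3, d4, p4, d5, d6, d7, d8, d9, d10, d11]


Parity bits: p1=1, p2=0, p3=0, p4=1

100010111111001


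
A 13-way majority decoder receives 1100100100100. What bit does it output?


Ones: 5 out of 13
Threshold: 7

0 (5/13 voted 1)


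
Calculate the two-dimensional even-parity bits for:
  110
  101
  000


Row parities: 000
Column parities: 011

Row P: 000, Col P: 011, Corner: 0


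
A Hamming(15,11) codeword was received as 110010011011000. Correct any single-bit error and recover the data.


Syndrome = 0: no error detected

Data: 01001011000 (no errors)


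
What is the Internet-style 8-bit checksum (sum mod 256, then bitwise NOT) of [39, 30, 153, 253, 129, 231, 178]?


Sum = 1013 mod 256 = 245
Complement = 10

10


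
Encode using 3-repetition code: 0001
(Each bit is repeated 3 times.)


Each bit -> 3 copies

000000000111


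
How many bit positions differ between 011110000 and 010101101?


XOR: 001011101
Count of 1s: 5

5


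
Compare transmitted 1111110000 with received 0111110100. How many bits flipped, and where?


XOR: 1000000100

2 error(s) at position(s): 0, 7


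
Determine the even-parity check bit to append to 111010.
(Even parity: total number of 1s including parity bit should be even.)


Number of 1s in data: 4
Parity bit: 0

0


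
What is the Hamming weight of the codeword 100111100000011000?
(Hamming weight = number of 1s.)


Counting 1s in 100111100000011000

7


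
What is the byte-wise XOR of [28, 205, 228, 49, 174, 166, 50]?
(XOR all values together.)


XOR chain: 28 ^ 205 ^ 228 ^ 49 ^ 174 ^ 166 ^ 50 = 62

62


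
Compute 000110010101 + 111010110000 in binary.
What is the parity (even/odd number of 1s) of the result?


000110010101 = 405
111010110000 = 3760
Sum = 4165 = 1000001000101
1s count = 4

even parity (4 ones in 1000001000101)


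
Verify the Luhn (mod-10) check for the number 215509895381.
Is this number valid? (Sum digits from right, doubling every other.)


Luhn sum = 48
48 mod 10 = 8

Invalid (Luhn sum mod 10 = 8)


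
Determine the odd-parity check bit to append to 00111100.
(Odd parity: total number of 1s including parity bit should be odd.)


Number of 1s in data: 4
Parity bit: 1

1


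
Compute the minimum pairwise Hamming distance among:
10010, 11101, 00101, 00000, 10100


Comparing all pairs, minimum distance: 2
Can detect 1 errors, correct 0 errors

2


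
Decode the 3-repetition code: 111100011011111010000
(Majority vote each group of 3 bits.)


Groups: 111, 100, 011, 011, 111, 010, 000
Majority votes: 1011100

1011100


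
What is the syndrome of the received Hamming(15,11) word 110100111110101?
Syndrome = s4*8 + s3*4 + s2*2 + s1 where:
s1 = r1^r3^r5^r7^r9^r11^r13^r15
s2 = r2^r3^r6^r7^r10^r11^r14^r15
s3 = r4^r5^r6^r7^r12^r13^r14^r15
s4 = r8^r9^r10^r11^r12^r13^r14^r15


s1=0, s2=1, s3=0, s4=0

Syndrome = 2 (error at position 2)


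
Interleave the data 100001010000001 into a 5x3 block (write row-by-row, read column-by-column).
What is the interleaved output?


Matrix:
  100
  001
  010
  000
  001
Read columns: 100000010001001

100000010001001


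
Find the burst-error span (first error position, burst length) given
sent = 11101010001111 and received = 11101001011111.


XOR: 00000011010000

Burst at position 6, length 4


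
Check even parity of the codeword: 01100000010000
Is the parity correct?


Number of 1s: 3

No, parity error (3 ones)


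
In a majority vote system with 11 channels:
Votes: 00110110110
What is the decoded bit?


Ones: 6 out of 11
Threshold: 6

1 (6/11 voted 1)


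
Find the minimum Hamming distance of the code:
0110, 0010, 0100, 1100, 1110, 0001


Comparing all pairs, minimum distance: 1
Can detect 0 errors, correct 0 errors

1


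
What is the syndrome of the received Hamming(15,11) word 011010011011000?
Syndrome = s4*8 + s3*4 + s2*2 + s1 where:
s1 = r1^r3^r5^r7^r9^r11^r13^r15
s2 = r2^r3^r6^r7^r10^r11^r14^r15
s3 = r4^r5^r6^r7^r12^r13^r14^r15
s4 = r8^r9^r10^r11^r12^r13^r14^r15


s1=0, s2=1, s3=0, s4=0

Syndrome = 2 (error at position 2)


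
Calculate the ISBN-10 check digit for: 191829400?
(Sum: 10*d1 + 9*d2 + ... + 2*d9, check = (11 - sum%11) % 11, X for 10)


Weighted sum: 228
228 mod 11 = 8

Check digit: 3


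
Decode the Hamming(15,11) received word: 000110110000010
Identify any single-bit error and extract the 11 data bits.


Syndrome = 0: no error detected

Data: 01010000010 (no errors)


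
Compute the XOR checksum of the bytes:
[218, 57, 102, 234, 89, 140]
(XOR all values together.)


XOR chain: 218 ^ 57 ^ 102 ^ 234 ^ 89 ^ 140 = 186

186


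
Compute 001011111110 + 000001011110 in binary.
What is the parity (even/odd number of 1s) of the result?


001011111110 = 766
000001011110 = 94
Sum = 860 = 1101011100
1s count = 6

even parity (6 ones in 1101011100)


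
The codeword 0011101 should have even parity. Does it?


Number of 1s: 4

Yes, parity is correct (4 ones)


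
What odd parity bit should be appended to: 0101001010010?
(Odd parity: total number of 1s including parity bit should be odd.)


Number of 1s in data: 5
Parity bit: 0

0


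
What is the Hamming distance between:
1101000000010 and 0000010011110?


XOR: 1101010011100
Count of 1s: 7

7


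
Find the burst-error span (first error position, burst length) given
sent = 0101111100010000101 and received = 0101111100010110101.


XOR: 0000000000000110000

Burst at position 13, length 2


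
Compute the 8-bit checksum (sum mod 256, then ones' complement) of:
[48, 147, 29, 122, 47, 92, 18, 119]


Sum = 622 mod 256 = 110
Complement = 145

145


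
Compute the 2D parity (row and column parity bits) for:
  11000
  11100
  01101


Row parities: 011
Column parities: 01001

Row P: 011, Col P: 01001, Corner: 0


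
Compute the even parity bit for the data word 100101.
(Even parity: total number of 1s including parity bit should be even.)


Number of 1s in data: 3
Parity bit: 1

1


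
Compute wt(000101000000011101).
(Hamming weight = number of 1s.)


Counting 1s in 000101000000011101

6


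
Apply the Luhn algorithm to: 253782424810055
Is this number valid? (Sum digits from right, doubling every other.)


Luhn sum = 49
49 mod 10 = 9

Invalid (Luhn sum mod 10 = 9)


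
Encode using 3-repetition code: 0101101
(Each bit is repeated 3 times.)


Each bit -> 3 copies

000111000111111000111
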